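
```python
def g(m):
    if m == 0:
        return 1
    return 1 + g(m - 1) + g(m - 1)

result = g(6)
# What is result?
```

g(m) = 1 + 2·g(m-1), g(0)=1. Closed form: (1+1)·2^6 - 1 = 127.

Answer: 127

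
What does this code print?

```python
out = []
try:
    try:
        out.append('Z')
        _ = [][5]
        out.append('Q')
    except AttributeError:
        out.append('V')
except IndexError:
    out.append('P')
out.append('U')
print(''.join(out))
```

Execution trace: 'Z' (try body) → 'P' (outer except IndexError) → 'U' (after the try/except). Output: ZPU

Answer: ZPU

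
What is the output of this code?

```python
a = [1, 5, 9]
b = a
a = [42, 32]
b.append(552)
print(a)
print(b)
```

Key concept: rebinding vs mutation: a is rebound to a new list, b still points at the original.
Step by step:
`a = [1, 5, 9]` → a = [1, 5, 9]
`b = a` → b = [1, 5, 9] (same object as a)
`a = [42, 32]` → a = [42, 32]
`b.append(552)` → b = [1, 5, 9, 552]
`print(a)` → prints [42, 32]
`print(b)` → prints [1, 5, 9, 552]

Answer:
[42, 32]
[1, 5, 9, 552]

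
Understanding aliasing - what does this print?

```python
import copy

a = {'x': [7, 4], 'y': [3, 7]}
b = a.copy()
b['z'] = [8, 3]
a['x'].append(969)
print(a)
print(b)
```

Key concept: shallow copy of dict with mutable values.
Step by step:
`a = {'x': [7, 4], 'y': [3, 7]}` → a = {'x': [7, 4], 'y': [3, 7]}
`b = a.copy()` → b = {'x': [7, 4], 'y': [3, 7]}
`b['z'] = [8, 3]` → b = {'x': [7, 4], 'y': [3, 7], 'z': [8, 3]}
`a['x'].append(969)` → a = {'x': [7, 4, 969], 'y': [3, 7]}; b = {'x': [7, 4, 969], 'y': [3, 7], 'z': [8, 3]}
`print(a)` → prints {'x': [7, 4, 969], 'y': [3, 7]}
`print(b)` → prints {'x': [7, 4, 969], 'y': [3, 7], 'z': [8, 3]}

Answer:
{'x': [7, 4, 969], 'y': [3, 7]}
{'x': [7, 4, 969], 'y': [3, 7], 'z': [8, 3]}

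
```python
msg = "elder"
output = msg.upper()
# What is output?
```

Trace:
`msg = "elder"` → msg = 'elder'
`output = msg.upper()` → output = 'ELDER'
So output = 'ELDER'

Answer: 'ELDER'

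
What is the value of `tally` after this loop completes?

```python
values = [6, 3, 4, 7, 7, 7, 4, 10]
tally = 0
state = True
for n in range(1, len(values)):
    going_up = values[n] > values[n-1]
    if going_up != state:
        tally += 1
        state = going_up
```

Count direction changes in [6, 3, 4, 7, 7, 7, 4, 10]
`tally` takes the values: 0 → 1 → 2 → 3 → 4

Answer: 4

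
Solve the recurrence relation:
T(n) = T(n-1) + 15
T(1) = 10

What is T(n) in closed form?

Unrolling: T(n) = T(1) + 15·(n-1) = 10 + 15(n-1) = 15n - 5.

Answer: T(n) = 15n - 5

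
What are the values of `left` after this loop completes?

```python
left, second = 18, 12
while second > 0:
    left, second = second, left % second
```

GCD of 18 and 12
`left` takes the values: 18 → 12 → 6

Answer: 6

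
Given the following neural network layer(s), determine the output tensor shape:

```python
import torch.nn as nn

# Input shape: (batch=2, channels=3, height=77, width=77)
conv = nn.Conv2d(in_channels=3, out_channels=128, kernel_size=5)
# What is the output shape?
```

Input: (2, 3, 77, 77) -> Output: (2, 128, 73, 73)

Answer: (2, 128, 73, 73)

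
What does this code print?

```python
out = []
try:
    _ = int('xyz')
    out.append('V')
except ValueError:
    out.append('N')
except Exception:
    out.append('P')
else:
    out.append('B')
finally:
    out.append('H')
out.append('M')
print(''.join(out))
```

Execution trace: 'N' (except ValueError) → 'H' (finally) → 'M' (after the try/except). Output: NHM

Answer: NHM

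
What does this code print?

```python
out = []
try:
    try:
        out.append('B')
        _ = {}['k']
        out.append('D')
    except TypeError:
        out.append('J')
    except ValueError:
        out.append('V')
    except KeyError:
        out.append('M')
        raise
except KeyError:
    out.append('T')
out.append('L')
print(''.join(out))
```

Execution trace: 'B' (inner try body) → 'M' (inner except KeyError) → 'T' (outer except KeyError) → 'L' (after the try/except). Output: BMTL

Answer: BMTL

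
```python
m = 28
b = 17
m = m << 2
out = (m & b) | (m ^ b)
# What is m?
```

Trace:
`m = 28` → m = 28
`b = 17` → b = 17
`m = m << 2` → m = 112
`out = (m & b) | (m ^ b)` → out = 113
So m = 112

Answer: 112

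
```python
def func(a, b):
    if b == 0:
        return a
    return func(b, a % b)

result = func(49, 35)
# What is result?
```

func(49, 35) -> func(35, 14) -> func(14, 7) -> func(7, 0) -> 7

Answer: 7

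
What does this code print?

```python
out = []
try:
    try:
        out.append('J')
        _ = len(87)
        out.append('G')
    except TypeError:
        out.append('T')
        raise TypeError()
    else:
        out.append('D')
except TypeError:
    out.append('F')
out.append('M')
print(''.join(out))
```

Execution trace: 'J' (inner try body) → 'T' (inner except TypeError) → 'F' (outer except TypeError) → 'M' (after the try/except). Output: JTFM

Answer: JTFM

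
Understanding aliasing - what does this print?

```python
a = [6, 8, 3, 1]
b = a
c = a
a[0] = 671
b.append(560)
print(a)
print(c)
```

Key concept: multiple aliases.
Step by step:
`a = [6, 8, 3, 1]` → a = [6, 8, 3, 1]
`b = a` → b = [6, 8, 3, 1] (same object as a)
`c = a` → c = [6, 8, 3, 1] (same object as a, b)
`a[0] = 671` → a = [671, 8, 3, 1] (same object as b, c); b = [671, 8, 3, 1] (same object as a, c); c = [671, 8, 3, 1] (same object as a, b)
`b.append(560)` → a = [671, 8, 3, 1, 560] (same object as b, c); b = [671, 8, 3, 1, 560] (same object as a, c); c = [671, 8, 3, 1, 560] (same object as a, b)
`print(a)` → prints [671, 8, 3, 1, 560]
`print(c)` → prints [671, 8, 3, 1, 560]

Answer:
[671, 8, 3, 1, 560]
[671, 8, 3, 1, 560]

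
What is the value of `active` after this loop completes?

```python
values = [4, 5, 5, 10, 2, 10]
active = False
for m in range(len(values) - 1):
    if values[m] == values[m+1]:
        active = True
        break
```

Check consecutive duplicates in [4, 5, 5, 10, 2, 10]
`active` takes the values: False → True

Answer: True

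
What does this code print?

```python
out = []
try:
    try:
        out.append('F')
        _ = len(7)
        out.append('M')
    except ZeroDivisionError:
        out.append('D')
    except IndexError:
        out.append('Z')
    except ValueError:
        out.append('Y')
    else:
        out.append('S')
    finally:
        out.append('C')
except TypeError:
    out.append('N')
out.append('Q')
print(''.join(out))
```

Execution trace: 'F' (try body) → 'C' (finally) → 'N' (outer except TypeError) → 'Q' (after the try/except). Output: FCNQ

Answer: FCNQ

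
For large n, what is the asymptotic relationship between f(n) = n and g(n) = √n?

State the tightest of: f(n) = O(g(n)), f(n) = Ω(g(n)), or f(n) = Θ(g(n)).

n vs √n: f(n) = Ω(g(n)) but not O(g(n)) — n grows strictly faster than √n.

Answer: f(n) = Ω(g(n)) but not O(g(n)) — n grows strictly faster than √n.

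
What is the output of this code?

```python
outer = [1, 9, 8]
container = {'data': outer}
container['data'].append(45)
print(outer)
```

Key concept: dict holds reference to list.
Step by step:
`outer = [1, 9, 8]` → outer = [1, 9, 8]
`container = {'data': outer}` → container = {'data': [1, 9, 8]}
`container['data'].append(45)` → outer = [1, 9, 8, 45]; container = {'data': [1, 9, 8, 45]}
`print(outer)` → prints [1, 9, 8, 45]

Answer: [1, 9, 8, 45]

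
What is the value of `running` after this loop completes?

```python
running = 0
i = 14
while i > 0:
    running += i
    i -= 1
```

Sum 14 down to 1
`running` takes the values: 0 → 14 → 27 → 39 → 50 → 60 → 69 → 77 → 84 → 90 → 95 → 99 → 102 → 104 → 105

Answer: 105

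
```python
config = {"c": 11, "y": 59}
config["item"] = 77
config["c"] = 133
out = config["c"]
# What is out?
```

Trace:
`config = {"c": 11, "y": 59}` → config = {'c': 11, 'y': 59}
`config["item"] = 77` → config = {'c': 11, 'y': 59, 'item': 77}
`config["c"] = 133` → config = {'c': 133, 'y': 59, 'item': 77}
`out = config["c"]` → out = 133
So out = 133

Answer: 133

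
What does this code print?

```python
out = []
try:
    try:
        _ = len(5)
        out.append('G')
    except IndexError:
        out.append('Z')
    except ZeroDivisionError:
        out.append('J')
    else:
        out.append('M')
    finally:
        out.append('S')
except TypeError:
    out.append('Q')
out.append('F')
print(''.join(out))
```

Execution trace: 'S' (finally) → 'Q' (outer except TypeError) → 'F' (after the try/except). Output: SQF

Answer: SQF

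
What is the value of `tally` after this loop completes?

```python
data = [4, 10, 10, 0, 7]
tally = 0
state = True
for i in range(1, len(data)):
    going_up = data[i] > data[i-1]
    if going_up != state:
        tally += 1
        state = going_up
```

Count direction changes in [4, 10, 10, 0, 7]
`tally` takes the values: 0 → 1 → 2

Answer: 2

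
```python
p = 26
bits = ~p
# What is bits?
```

Trace:
`p = 26` → p = 26
`bits = ~p` → bits = -27
So bits = -27

Answer: -27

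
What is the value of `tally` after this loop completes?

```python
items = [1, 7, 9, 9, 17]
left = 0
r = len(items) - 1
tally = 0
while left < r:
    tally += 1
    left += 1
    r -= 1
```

Iterations until pointers meet (list length 5)
`tally` takes the values: 0 → 1 → 2

Answer: 2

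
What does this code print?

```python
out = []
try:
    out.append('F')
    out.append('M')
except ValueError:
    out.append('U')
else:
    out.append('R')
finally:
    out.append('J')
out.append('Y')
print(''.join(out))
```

Execution trace: 'F' (try body) → 'M' (try body, no exception) → 'R' (else) → 'J' (finally) → 'Y' (after the try/except). Output: FMRJY

Answer: FMRJY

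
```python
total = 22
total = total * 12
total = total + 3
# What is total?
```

Trace:
`total = 22` → total = 22
`total = total * 12` → total = 264
`total = total + 3` → total = 267
So total = 267

Answer: 267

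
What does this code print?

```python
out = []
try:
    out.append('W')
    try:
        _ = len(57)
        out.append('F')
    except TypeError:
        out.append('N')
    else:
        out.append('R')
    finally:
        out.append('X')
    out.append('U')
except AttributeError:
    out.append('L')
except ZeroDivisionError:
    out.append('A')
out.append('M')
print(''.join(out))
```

Execution trace: 'W' (try body) → 'N' (inner except TypeError) → 'X' (inner finally) → 'U' (try body, no exception) → 'M' (after the try/except). Output: WNXUM

Answer: WNXUM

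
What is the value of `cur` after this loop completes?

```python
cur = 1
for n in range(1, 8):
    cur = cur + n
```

Start at 1, add 1 through 7
`cur` takes the values: 1 → 2 → 4 → 7 → 11 → 16 → 22 → 29

Answer: 29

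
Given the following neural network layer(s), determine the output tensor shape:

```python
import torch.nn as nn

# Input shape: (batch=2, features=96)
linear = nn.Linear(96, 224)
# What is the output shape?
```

Input: (2, 96) -> Output: (2, 224)

Answer: (2, 224)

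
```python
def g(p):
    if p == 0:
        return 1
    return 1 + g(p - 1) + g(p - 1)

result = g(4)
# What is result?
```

g(p) = 1 + 2·g(p-1), g(0)=1. Closed form: (1+1)·2^4 - 1 = 31.

Answer: 31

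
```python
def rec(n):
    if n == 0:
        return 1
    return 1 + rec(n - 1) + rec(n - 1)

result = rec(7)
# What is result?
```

rec(n) = 1 + 2·rec(n-1), rec(0)=1. Closed form: (1+1)·2^7 - 1 = 255.

Answer: 255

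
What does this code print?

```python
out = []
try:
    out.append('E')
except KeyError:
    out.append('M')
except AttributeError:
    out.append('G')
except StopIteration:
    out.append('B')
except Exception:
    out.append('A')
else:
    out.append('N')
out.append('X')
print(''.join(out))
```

Execution trace: 'E' (try body, no exception) → 'N' (else) → 'X' (after the try/except). Output: ENX

Answer: ENX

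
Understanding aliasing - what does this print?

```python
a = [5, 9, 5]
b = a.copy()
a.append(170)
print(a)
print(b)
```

Key concept: list.copy() creates independent copy.
Step by step:
`a = [5, 9, 5]` → a = [5, 9, 5]
`b = a.copy()` → b = [5, 9, 5]
`a.append(170)` → a = [5, 9, 5, 170]
`print(a)` → prints [5, 9, 5, 170]
`print(b)` → prints [5, 9, 5]

Answer:
[5, 9, 5, 170]
[5, 9, 5]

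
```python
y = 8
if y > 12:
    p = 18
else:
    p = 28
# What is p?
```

Trace:
`y = 8` → y = 8
`if y > 12: ...` → y > 12 is False, take else branch → p = 28
So p = 28

Answer: 28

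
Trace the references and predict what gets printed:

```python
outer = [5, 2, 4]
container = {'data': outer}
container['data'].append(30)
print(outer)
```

Key concept: dict holds reference to list.
Step by step:
`outer = [5, 2, 4]` → outer = [5, 2, 4]
`container = {'data': outer}` → container = {'data': [5, 2, 4]}
`container['data'].append(30)` → outer = [5, 2, 4, 30]; container = {'data': [5, 2, 4, 30]}
`print(outer)` → prints [5, 2, 4, 30]

Answer: [5, 2, 4, 30]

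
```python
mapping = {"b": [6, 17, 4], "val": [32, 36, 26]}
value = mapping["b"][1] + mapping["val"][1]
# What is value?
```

Trace:
`mapping = {"b": [6, 17, 4], "val": [32, 36, 26]}` → mapping = {'b': [6, 17, 4], 'val': [32, 36, 26]}
`value = mapping["b"][1] + mapping["val"][1]` → value = 53
So value = 53

Answer: 53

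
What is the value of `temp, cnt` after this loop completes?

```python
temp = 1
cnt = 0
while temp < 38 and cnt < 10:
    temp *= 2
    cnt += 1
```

Double until >= 38 or 10 iterations
`temp, cnt` takes the values: (1, 0) → (2, 0) → (2, 1) → (4, 1) → (4, 2) → (8, 2) → (8, 3) → (16, 3) → (16, 4) → (32, 4) → (32, 5) → (64, 5) → (64, 6)

Answer: 64, 6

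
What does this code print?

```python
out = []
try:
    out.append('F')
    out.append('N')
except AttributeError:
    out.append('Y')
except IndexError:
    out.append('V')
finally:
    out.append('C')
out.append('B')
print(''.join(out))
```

Execution trace: 'F' (try body) → 'N' (try body, no exception) → 'C' (finally) → 'B' (after the try/except). Output: FNCB

Answer: FNCB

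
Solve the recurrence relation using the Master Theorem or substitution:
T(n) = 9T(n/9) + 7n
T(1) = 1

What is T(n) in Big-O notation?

By Master Theorem: a=9, b=9, f(n)=7n. Since log_9(9) = 1 and f(n) = Θ(n^1), Case 2 applies. T(n) = O(n log n).

Answer: O(n log n)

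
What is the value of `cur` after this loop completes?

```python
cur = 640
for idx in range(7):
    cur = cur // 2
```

Halve 7 times: 640 // 2^7 = 5
`cur` takes the values: 640 → 320 → 160 → 80 → 40 → 20 → 10 → 5

Answer: 5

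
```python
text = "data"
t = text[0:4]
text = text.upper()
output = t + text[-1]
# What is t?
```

Trace:
`text = "data"` → text = 'data'
`t = text[0:4]` → t = 'data'
`text = text.upper()` → text = 'DATA'
`output = t + text[-1]` → output = 'dataA'
So t = 'data'

Answer: 'data'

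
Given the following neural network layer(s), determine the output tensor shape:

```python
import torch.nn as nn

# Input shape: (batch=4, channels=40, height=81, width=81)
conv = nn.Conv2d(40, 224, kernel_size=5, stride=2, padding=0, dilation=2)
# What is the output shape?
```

Input: (4, 40, 81, 81) -> Output: (4, 224, 37, 37)

Answer: (4, 224, 37, 37)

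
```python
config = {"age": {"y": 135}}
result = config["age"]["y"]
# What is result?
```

Trace:
`config = {"age": {"y": 135}}` → config = {'age': {'y': 135}}
`result = config["age"]["y"]` → result = 135
So result = 135

Answer: 135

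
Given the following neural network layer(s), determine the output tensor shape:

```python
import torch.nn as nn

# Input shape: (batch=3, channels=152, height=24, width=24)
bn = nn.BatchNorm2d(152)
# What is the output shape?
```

Input: (3, 152, 24, 24) -> Output: (3, 152, 24, 24)

Answer: (3, 152, 24, 24)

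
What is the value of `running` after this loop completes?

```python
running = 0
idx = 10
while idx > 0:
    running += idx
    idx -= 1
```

Sum 10 down to 1
`running` takes the values: 0 → 10 → 19 → 27 → 34 → 40 → 45 → 49 → 52 → 54 → 55

Answer: 55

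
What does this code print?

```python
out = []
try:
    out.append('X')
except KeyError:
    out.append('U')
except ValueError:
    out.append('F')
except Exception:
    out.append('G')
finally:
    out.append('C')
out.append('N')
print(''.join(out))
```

Execution trace: 'X' (try body, no exception) → 'C' (finally) → 'N' (after the try/except). Output: XCN

Answer: XCN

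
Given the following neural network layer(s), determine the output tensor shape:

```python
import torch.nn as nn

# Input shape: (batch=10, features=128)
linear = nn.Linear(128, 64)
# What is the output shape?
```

Input: (10, 128) -> Output: (10, 64)

Answer: (10, 64)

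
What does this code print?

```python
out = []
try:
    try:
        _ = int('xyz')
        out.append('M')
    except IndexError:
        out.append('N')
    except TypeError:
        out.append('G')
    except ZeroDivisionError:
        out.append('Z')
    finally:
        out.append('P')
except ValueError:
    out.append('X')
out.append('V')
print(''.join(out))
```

Execution trace: 'P' (finally) → 'X' (outer except ValueError) → 'V' (after the try/except). Output: PXV

Answer: PXV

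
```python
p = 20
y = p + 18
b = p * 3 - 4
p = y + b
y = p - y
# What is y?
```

Trace:
`p = 20` → p = 20
`y = p + 18` → y = 38
`b = p * 3 - 4` → b = 56
`p = y + b` → p = 94
`y = p - y` → y = 56
So y = 56

Answer: 56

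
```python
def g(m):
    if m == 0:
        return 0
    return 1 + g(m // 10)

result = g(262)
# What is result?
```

Count of digits of 262: 3

Answer: 3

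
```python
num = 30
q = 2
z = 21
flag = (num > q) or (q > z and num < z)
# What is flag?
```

Trace:
`num = 30` → num = 30
`q = 2` → q = 2
`z = 21` → z = 21
`flag = (num > q) or (q > z and num < z)` → flag = True
So flag = True

Answer: True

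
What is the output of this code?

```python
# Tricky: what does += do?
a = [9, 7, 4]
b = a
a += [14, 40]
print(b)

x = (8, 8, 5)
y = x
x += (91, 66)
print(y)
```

Key concept: += behavior differs for mutable vs immutable.
Step by step:
`a = [9, 7, 4]` → a = [9, 7, 4]
`b = a` → b = [9, 7, 4] (same object as a)
`a += [14, 40]` → a = [9, 7, 4, 14, 40] (same object as b); b = [9, 7, 4, 14, 40] (same object as a)
`print(b)` → prints [9, 7, 4, 14, 40]
`x = (8, 8, 5)` → x = (8, 8, 5)
`y = x` → y = (8, 8, 5)
`x += (91, 66)` → x = (8, 8, 5, 91, 66)
`print(y)` → prints (8, 8, 5)

Answer:
[9, 7, 4, 14, 40]
(8, 8, 5)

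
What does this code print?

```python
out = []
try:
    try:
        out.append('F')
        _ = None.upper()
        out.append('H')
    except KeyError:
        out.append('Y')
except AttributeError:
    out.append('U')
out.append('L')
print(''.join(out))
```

Execution trace: 'F' (try body) → 'U' (outer except AttributeError) → 'L' (after the try/except). Output: FUL

Answer: FUL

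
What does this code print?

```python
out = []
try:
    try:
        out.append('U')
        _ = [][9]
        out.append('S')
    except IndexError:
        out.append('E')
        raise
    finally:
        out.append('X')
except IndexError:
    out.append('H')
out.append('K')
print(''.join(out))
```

Execution trace: 'U' (try body) → 'E' (except IndexError) → 'X' (finally) → 'H' (outer except IndexError) → 'K' (after the try/except). Output: UEXHK

Answer: UEXHK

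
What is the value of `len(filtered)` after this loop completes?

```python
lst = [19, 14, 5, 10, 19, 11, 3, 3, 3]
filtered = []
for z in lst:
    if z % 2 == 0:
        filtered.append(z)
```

Count even numbers in [19, 14, 5, 10, 19, 11, 3, 3, 3]
`filtered` takes the values: [] → [14] → [14, 10]
So `len(filtered)` = 2

Answer: 2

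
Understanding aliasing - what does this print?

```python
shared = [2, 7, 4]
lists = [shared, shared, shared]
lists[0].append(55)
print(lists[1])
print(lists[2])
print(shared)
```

Key concept: list of same reference.
Step by step:
`shared = [2, 7, 4]` → shared = [2, 7, 4]
`lists = [shared, shared, shared]` → lists = [[2, 7, 4], [2, 7, 4], [2, 7, 4]]
`lists[0].append(55)` → shared = [2, 7, 4, 55]; lists = [[2, 7, 4, 55], [2, 7, 4, 55], [2, 7, 4, 55]]
`print(lists[1])` → prints [2, 7, 4, 55]
`print(lists[2])` → prints [2, 7, 4, 55]
`print(shared)` → prints [2, 7, 4, 55]

Answer:
[2, 7, 4, 55]
[2, 7, 4, 55]
[2, 7, 4, 55]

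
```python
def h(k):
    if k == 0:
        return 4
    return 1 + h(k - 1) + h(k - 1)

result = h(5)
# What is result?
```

h(k) = 1 + 2·h(k-1), h(0)=4. Closed form: (4+1)·2^5 - 1 = 159.

Answer: 159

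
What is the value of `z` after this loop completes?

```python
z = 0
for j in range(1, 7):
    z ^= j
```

XOR of 1 to 6
`z` takes the values: 0 → 1 → 3 → 0 → 4 → 1 → 7

Answer: 7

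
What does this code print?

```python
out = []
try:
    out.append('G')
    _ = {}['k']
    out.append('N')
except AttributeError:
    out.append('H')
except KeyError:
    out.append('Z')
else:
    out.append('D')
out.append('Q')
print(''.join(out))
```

Execution trace: 'G' (try body) → 'Z' (except KeyError) → 'Q' (after the try/except). Output: GZQ

Answer: GZQ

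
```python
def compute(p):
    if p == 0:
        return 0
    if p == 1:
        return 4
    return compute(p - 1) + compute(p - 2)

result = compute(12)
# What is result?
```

Build up from base cases: compute(0)=0, compute(1)=4, compute(2)=4, compute(3)=8, compute(4)=12, compute(5)=20, compute(6)=32, ..., compute(12)=576

Answer: 576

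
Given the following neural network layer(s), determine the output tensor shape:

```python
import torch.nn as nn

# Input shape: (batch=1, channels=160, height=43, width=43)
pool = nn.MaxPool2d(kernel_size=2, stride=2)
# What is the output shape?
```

Input: (1, 160, 43, 43) -> Output: (1, 160, 21, 21)

Answer: (1, 160, 21, 21)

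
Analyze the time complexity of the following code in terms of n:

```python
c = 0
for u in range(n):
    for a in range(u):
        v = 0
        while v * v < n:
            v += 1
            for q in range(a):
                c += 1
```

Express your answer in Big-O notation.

Each loop level contributes: n × n × √n × n. Multiplying the contributions gives O(n^3√n).

Answer: O(n^3√n)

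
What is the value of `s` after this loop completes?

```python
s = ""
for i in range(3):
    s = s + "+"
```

Repeat '+' 3 times
`s` takes the values: "" → "+" → "++" → "+++"

Answer: "+++"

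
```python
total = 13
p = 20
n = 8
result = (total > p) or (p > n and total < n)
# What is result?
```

Trace:
`total = 13` → total = 13
`p = 20` → p = 20
`n = 8` → n = 8
`result = (total > p) or (p > n and total < n)` → result = False
So result = False

Answer: False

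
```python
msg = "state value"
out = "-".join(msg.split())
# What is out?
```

Trace:
`msg = "state value"` → msg = 'state value'
`out = "-".join(msg.split())` → out = 'state-value'
So out = 'state-value'

Answer: 'state-value'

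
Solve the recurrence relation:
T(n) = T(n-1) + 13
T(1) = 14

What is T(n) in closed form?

Unrolling: T(n) = T(1) + 13·(n-1) = 14 + 13(n-1) = 13n + 1.

Answer: T(n) = 13n + 1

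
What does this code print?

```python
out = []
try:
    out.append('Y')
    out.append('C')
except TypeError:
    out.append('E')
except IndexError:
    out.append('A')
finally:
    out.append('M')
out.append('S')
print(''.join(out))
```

Execution trace: 'Y' (try body) → 'C' (try body, no exception) → 'M' (finally) → 'S' (after the try/except). Output: YCMS

Answer: YCMS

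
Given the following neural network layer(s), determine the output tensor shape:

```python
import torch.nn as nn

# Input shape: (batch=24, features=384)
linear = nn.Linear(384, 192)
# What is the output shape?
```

Input: (24, 384) -> Output: (24, 192)

Answer: (24, 192)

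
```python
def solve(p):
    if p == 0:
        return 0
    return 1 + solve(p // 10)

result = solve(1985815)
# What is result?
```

Count of digits of 1985815: 7

Answer: 7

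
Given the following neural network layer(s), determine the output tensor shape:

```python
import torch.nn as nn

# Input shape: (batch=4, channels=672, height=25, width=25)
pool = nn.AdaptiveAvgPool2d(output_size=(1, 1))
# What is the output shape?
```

Input: (4, 672, 25, 25) -> Output: (4, 672, 1, 1)

Answer: (4, 672, 1, 1)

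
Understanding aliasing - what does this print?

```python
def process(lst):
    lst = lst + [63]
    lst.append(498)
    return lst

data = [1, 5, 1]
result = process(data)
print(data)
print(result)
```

Key concept: rebinding parameter vs mutation.
Step by step:
`data = [1, 5, 1]` → data = [1, 5, 1]
`result = process(data)` → result = [1, 5, 1, 63, 498]
`print(data)` → prints [1, 5, 1]
`print(result)` → prints [1, 5, 1, 63, 498]

Answer:
[1, 5, 1]
[1, 5, 1, 63, 498]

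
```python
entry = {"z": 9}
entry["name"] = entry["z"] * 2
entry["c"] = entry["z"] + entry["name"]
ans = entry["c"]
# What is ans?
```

Trace:
`entry = {"z": 9}` → entry = {'z': 9}
`entry["name"] = entry["z"] * 2` → entry = {'z': 9, 'name': 18}
`entry["c"] = entry["z"] + entry["name"]` → entry = {'z': 9, 'name': 18, 'c': 27}
`ans = entry["c"]` → ans = 27
So ans = 27

Answer: 27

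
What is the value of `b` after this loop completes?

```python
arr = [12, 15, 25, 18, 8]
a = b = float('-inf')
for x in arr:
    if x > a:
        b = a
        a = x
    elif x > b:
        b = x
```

Second largest (with repeats) in [12, 15, 25, 18, 8]
`b` takes the values: -inf → 12 → 15 → 18

Answer: 18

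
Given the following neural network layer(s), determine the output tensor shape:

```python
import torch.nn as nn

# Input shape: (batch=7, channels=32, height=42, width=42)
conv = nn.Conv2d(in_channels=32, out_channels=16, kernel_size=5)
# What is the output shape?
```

Input: (7, 32, 42, 42) -> Output: (7, 16, 38, 38)

Answer: (7, 16, 38, 38)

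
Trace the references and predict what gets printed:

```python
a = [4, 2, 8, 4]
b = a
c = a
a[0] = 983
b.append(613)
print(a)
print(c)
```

Key concept: multiple aliases.
Step by step:
`a = [4, 2, 8, 4]` → a = [4, 2, 8, 4]
`b = a` → b = [4, 2, 8, 4] (same object as a)
`c = a` → c = [4, 2, 8, 4] (same object as a, b)
`a[0] = 983` → a = [983, 2, 8, 4] (same object as b, c); b = [983, 2, 8, 4] (same object as a, c); c = [983, 2, 8, 4] (same object as a, b)
`b.append(613)` → a = [983, 2, 8, 4, 613] (same object as b, c); b = [983, 2, 8, 4, 613] (same object as a, c); c = [983, 2, 8, 4, 613] (same object as a, b)
`print(a)` → prints [983, 2, 8, 4, 613]
`print(c)` → prints [983, 2, 8, 4, 613]

Answer:
[983, 2, 8, 4, 613]
[983, 2, 8, 4, 613]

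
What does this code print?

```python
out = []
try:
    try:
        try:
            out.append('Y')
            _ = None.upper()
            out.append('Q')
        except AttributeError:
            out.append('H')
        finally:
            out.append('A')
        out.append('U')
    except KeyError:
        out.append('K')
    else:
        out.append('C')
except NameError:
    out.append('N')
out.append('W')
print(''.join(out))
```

Execution trace: 'Y' (inner try body) → 'H' (inner except AttributeError) → 'A' (inner finally) → 'U' (try body, no exception) → 'C' (else) → 'W' (after the try/except). Output: YHAUCW

Answer: YHAUCW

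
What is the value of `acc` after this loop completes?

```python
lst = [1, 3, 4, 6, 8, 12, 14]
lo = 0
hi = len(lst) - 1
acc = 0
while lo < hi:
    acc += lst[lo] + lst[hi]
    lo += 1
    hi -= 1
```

Sum of pairs from ends
`acc` takes the values: 0 → 15 → 30 → 42

Answer: 42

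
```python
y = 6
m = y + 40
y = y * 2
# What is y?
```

Trace:
`y = 6` → y = 6
`m = y + 40` → m = 46
`y = y * 2` → y = 12
So y = 12

Answer: 12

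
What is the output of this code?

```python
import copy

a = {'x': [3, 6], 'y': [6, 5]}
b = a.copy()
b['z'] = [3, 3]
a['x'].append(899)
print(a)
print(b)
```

Key concept: shallow copy of dict with mutable values.
Step by step:
`a = {'x': [3, 6], 'y': [6, 5]}` → a = {'x': [3, 6], 'y': [6, 5]}
`b = a.copy()` → b = {'x': [3, 6], 'y': [6, 5]}
`b['z'] = [3, 3]` → b = {'x': [3, 6], 'y': [6, 5], 'z': [3, 3]}
`a['x'].append(899)` → a = {'x': [3, 6, 899], 'y': [6, 5]}; b = {'x': [3, 6, 899], 'y': [6, 5], 'z': [3, 3]}
`print(a)` → prints {'x': [3, 6, 899], 'y': [6, 5]}
`print(b)` → prints {'x': [3, 6, 899], 'y': [6, 5], 'z': [3, 3]}

Answer:
{'x': [3, 6, 899], 'y': [6, 5]}
{'x': [3, 6, 899], 'y': [6, 5], 'z': [3, 3]}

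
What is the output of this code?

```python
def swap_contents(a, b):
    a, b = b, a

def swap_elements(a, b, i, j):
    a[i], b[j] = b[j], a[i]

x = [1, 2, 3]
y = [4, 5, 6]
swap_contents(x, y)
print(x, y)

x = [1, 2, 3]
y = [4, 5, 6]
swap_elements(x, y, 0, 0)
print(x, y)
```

Key concept: parameter rebinding vs mutation.
Step by step:
`x = [1, 2, 3]` → x = [1, 2, 3]
`y = [4, 5, 6]` → y = [4, 5, 6]
`swap_contents(x, y)` → no visible change to tracked variables
`print(x, y)` → prints [1, 2, 3] [4, 5, 6]
`x = [1, 2, 3]` → x = [1, 2, 3]
`y = [4, 5, 6]` → y = [4, 5, 6]
`swap_elements(x, y, 0, 0)` → x = [4, 2, 3]; y = [1, 5, 6]
`print(x, y)` → prints [4, 2, 3] [1, 5, 6]

Answer:
[1, 2, 3] [4, 5, 6]
[4, 2, 3] [1, 5, 6]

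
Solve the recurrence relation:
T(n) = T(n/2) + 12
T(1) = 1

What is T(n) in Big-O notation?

Each step divides n by 2 and adds 12. After log_2(n) steps we reach T(1)=1. So T(n) = 12·log_2(n) + 1 = O(log n).

Answer: O(log n)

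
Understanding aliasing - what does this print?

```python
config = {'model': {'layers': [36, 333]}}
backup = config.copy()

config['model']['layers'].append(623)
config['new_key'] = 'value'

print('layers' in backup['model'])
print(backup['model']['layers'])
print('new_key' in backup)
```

Key concept: shallow copy gotcha with nested dict.
Step by step:
`config = {'model': {'layers': [36, 333]}}` → config = {'model': {'layers': [36, 333]}}
`backup = config.copy()` → backup = {'model': {'layers': [36, 333]}}
`config['model']['layers'].append(623)` → config = {'model': {'layers': [36, 333, 623]}}; backup = {'model': {'layers': [36, 333, 623]}}
`config['new_key'] = 'value'` → config = {'model': {'layers': [36, 333, 623]}, 'new_key': 'value'}
`print('layers' in backup['model'])` → prints True
`print(backup['model']['layers'])` → prints [36, 333, 623]
`print('new_key' in backup)` → prints False

Answer:
True
[36, 333, 623]
False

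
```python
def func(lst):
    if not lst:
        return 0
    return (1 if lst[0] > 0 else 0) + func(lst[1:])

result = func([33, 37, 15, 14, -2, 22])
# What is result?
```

Count of positive elements in [33, 37, 15, 14, -2, 22] = 5

Answer: 5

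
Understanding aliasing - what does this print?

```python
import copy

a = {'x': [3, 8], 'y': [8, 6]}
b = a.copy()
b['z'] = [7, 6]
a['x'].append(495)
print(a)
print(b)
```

Key concept: shallow copy of dict with mutable values.
Step by step:
`a = {'x': [3, 8], 'y': [8, 6]}` → a = {'x': [3, 8], 'y': [8, 6]}
`b = a.copy()` → b = {'x': [3, 8], 'y': [8, 6]}
`b['z'] = [7, 6]` → b = {'x': [3, 8], 'y': [8, 6], 'z': [7, 6]}
`a['x'].append(495)` → a = {'x': [3, 8, 495], 'y': [8, 6]}; b = {'x': [3, 8, 495], 'y': [8, 6], 'z': [7, 6]}
`print(a)` → prints {'x': [3, 8, 495], 'y': [8, 6]}
`print(b)` → prints {'x': [3, 8, 495], 'y': [8, 6], 'z': [7, 6]}

Answer:
{'x': [3, 8, 495], 'y': [8, 6]}
{'x': [3, 8, 495], 'y': [8, 6], 'z': [7, 6]}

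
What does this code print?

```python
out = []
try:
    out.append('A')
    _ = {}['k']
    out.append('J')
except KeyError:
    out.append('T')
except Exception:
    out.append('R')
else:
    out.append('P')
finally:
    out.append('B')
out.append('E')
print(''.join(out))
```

Execution trace: 'A' (try body) → 'T' (except KeyError) → 'B' (finally) → 'E' (after the try/except). Output: ATBE

Answer: ATBE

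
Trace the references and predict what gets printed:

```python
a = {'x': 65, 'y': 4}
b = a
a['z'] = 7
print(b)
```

Key concept: dict aliasing.
Step by step:
`a = {'x': 65, 'y': 4}` → a = {'x': 65, 'y': 4}
`b = a` → b = {'x': 65, 'y': 4} (same object as a)
`a['z'] = 7` → a = {'x': 65, 'y': 4, 'z': 7} (same object as b); b = {'x': 65, 'y': 4, 'z': 7} (same object as a)
`print(b)` → prints {'x': 65, 'y': 4, 'z': 7}

Answer: {'x': 65, 'y': 4, 'z': 7}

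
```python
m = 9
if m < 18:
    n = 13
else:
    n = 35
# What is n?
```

Trace:
`m = 9` → m = 9
`if m < 18: ...` → m < 18 is True → n = 13
So n = 13

Answer: 13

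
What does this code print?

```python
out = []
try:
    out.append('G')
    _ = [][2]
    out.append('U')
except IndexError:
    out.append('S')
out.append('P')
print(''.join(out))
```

Execution trace: 'G' (try body) → 'S' (except IndexError) → 'P' (after the try/except). Output: GSP

Answer: GSP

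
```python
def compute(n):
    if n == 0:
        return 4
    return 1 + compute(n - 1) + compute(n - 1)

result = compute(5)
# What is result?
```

compute(n) = 1 + 2·compute(n-1), compute(0)=4. Closed form: (4+1)·2^5 - 1 = 159.

Answer: 159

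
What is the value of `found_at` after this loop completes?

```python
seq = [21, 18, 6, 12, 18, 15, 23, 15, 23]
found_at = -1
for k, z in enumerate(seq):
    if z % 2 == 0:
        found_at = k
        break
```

First even number index in [21, 18, 6, 12, 18, 15, 23, 15, 23]
`found_at` takes the values: -1 → 1

Answer: 1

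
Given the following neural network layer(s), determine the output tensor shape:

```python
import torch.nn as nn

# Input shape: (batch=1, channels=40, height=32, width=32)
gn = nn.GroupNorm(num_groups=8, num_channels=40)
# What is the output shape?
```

Input: (1, 40, 32, 32) -> Output: (1, 40, 32, 32)

Answer: (1, 40, 32, 32)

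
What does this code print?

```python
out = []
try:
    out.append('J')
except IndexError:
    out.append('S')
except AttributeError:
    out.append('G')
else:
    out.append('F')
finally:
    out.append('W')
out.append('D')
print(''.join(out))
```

Execution trace: 'J' (try body, no exception) → 'F' (else) → 'W' (finally) → 'D' (after the try/except). Output: JFWD

Answer: JFWD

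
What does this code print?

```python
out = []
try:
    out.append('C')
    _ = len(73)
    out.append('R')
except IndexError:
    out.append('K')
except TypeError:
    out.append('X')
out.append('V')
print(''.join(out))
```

Execution trace: 'C' (try body) → 'X' (except TypeError) → 'V' (after the try/except). Output: CXV

Answer: CXV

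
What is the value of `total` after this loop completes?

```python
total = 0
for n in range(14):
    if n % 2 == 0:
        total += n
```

Sum of even numbers 0 to 13
`total` takes the values: 0 → 2 → 6 → 12 → 20 → 30 → 42

Answer: 42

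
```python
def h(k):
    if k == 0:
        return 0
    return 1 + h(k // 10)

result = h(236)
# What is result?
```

Count of digits of 236: 3

Answer: 3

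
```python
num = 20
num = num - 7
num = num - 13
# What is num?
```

Trace:
`num = 20` → num = 20
`num = num - 7` → num = 13
`num = num - 13` → num = 0
So num = 0

Answer: 0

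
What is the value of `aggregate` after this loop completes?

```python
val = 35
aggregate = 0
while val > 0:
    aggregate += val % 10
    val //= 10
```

Sum digits of 35
`aggregate` takes the values: 0 → 5 → 8

Answer: 8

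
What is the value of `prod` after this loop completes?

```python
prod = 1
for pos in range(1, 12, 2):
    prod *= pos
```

Product of 1, 3, 5, ... up to 11
`prod` takes the values: 1 → 3 → 15 → 105 → 945 → 10395

Answer: 10395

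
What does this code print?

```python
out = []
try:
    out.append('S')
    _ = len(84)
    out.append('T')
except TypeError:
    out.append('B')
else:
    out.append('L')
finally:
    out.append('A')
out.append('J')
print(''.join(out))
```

Execution trace: 'S' (try body) → 'B' (except TypeError) → 'A' (finally) → 'J' (after the try/except). Output: SBAJ

Answer: SBAJ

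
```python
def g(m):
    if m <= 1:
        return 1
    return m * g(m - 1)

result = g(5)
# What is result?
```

g(5) = 5 * 4 * 3 * 2 * 1 = 120

Answer: 120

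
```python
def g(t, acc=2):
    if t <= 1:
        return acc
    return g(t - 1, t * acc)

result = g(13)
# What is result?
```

Accumulator trace (n, acc): (13, 2) -> (12, 26) -> (11, 312) -> (10, 3432) -> (9, 34320) -> (8, 308880) -> (7, 2471040) -> (6, 17297280) -> (5, 103783680) -> (4, 518918400) -> (3, 2075673600) -> (2, 6227020800) -> (1, 12454041600) -> return 12454041600

Answer: 12454041600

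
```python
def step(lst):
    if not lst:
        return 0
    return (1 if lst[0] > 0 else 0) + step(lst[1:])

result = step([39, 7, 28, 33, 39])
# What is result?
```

Count of positive elements in [39, 7, 28, 33, 39] = 5

Answer: 5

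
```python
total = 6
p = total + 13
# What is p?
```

Trace:
`total = 6` → total = 6
`p = total + 13` → p = 19
So p = 19

Answer: 19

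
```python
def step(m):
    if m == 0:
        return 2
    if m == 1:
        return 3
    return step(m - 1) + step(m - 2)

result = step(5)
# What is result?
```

Build up from base cases: step(0)=2, step(1)=3, step(2)=5, step(3)=8, step(4)=13, step(5)=21

Answer: 21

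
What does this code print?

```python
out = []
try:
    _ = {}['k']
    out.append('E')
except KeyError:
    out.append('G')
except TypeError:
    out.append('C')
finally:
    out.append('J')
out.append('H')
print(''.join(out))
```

Execution trace: 'G' (except KeyError) → 'J' (finally) → 'H' (after the try/except). Output: GJH

Answer: GJH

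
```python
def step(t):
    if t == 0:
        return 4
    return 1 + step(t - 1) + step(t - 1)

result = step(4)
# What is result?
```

step(t) = 1 + 2·step(t-1), step(0)=4. Closed form: (4+1)·2^4 - 1 = 79.

Answer: 79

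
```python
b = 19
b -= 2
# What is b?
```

Trace:
`b = 19` → b = 19
`b -= 2` → b = 17
So b = 17

Answer: 17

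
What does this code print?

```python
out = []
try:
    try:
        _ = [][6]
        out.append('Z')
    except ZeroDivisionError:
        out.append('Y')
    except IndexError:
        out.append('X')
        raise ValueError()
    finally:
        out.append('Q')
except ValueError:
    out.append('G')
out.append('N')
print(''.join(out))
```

Execution trace: 'X' (except IndexError) → 'Q' (finally) → 'G' (outer except ValueError) → 'N' (after the try/except). Output: XQGN

Answer: XQGN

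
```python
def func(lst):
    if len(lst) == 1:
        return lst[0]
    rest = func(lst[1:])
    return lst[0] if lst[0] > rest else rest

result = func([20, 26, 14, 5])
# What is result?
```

Recursive max over [20, 26, 14, 5] = 26

Answer: 26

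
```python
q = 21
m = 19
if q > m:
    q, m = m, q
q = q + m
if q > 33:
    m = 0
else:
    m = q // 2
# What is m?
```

Trace:
`q = 21` → q = 21
`m = 19` → m = 19
`if q > m: ...` → q > m is True → q = 19; m = 21
`q = q + m` → q = 40
`if q > 33: ...` → q > 33 is True → m = 0
So m = 0

Answer: 0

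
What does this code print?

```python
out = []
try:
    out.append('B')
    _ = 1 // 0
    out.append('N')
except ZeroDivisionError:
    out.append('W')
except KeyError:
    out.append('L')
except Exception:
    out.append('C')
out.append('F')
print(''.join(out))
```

Execution trace: 'B' (try body) → 'W' (except ZeroDivisionError) → 'F' (after the try/except). Output: BWF

Answer: BWF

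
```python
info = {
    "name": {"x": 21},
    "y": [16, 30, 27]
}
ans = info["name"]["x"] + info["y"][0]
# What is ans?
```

Trace:
`info = { ...` → info = {'name': {'x': 21}, 'y': [16, 30, 27]}
`ans = info["name"]["x"] + info["y"][0]` → ans = 37
So ans = 37

Answer: 37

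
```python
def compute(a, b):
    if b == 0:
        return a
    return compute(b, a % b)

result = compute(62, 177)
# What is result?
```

compute(62, 177) -> compute(177, 62) -> compute(62, 53) -> compute(53, 9) -> compute(9, 8) -> compute(8, 1) -> compute(1, 0) -> 1

Answer: 1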